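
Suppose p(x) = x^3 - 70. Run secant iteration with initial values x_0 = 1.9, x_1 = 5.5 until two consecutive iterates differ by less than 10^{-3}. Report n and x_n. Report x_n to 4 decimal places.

p(1.9) = -63.141000, p(5.5) = 96.375000
x_2 = 5.500000 − 96.375000·(3.600000)/(159.516000) = 3.324983;  |Δ| = 2.175017
p(3.324983) = -33.240608
x_3 = 3.324983 − (-33.240608)·(-2.175017)/(-129.615608) = 3.882778;  |Δ| = 0.557795
p(3.882778) = -11.463390
x_4 = 3.882778 − (-11.463390)·(0.557795)/(21.777218) = 4.176397;  |Δ| = 0.293620
p(4.176397) = 2.845946
x_5 = 4.176397 − 2.845946·(0.293620)/(14.309336) = 4.118000;  |Δ| = 0.058397
p(4.118000) = -0.167270
x_6 = 4.118000 − (-0.167270)·(-0.058397)/(-3.013216) = 4.121242;  |Δ| = 0.003242
p(4.121242) = -0.002220
x_7 = 4.121242 − (-0.002220)·(0.003242)/(0.165050) = 4.121285;  |Δ| = 0.000044
|x_7 − x_6| = 0.000044 < 10^{-3}

n = 7, x_n = 4.1213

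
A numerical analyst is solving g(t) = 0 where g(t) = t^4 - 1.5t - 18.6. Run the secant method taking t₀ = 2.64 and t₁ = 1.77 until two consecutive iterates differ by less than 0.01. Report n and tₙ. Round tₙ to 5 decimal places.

g(2.64) = 26.0153242, g(1.77) = -11.4399376
t₂ = 1.7700000 − (-11.4399376)·(-0.8700000)/(-37.4552618) = 2.0357236;  |Δ| = 0.2657236
g(2.0357236) = -4.4794367
t₃ = 2.0357236 − (-4.4794367)·(0.2657236)/(6.9605008) = 2.2067302;  |Δ| = 0.1710066
g(2.2067302) = 1.8034759
t₄ = 2.2067302 − 1.8034759·(0.1710066)/(6.2829127) = 2.1576437;  |Δ| = 0.0490865
g(2.1576437) = -0.1634718
t₅ = 2.1576437 − (-0.1634718)·(-0.0490865)/(-1.9669478) = 2.1617232;  |Δ| = 0.0040796
|t₅ − t₄| = 0.0040796 < 0.01

n = 5, tₙ = 2.16172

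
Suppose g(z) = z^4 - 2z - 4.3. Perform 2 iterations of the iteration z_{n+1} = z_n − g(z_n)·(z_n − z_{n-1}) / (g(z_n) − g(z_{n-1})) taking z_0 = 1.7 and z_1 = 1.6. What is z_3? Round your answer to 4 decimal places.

g(1.7) = 0.652100, g(1.6) = -0.946400
z_2 = 1.600000 − (-0.946400)·(1.600000 − 1.700000) / (-0.946400 − 0.652100) = 1.600000 − (0.094640)/(-1.598500) = 1.659206
g(1.659206) = -0.039606
z_3 = 1.659206 − (-0.039606)·(1.659206 − 1.600000) / (-0.039606 − (-0.946400)) = 1.659206 − (-0.002345)/(0.906794) = 1.661791

1.6618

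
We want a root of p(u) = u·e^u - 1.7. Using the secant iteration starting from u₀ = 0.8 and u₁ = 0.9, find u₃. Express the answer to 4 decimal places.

p(0.8) = 0.080433, p(0.9) = 0.513643
u₂ = 0.900000 − 0.513643·(0.900000 − 0.800000) / (0.513643 − 0.080433) = 0.900000 − (0.051364)/(0.433210) = 0.781433
p(0.781433) = 0.007120
u₃ = 0.781433 − 0.007120·(0.781433 − 0.900000) / (0.007120 − 0.513643) = 0.781433 − (-0.000844)/(-0.506523) = 0.779767

0.7798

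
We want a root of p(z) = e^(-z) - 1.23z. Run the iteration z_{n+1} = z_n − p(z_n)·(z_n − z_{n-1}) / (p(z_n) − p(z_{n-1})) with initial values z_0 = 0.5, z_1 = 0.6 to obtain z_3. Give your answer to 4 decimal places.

0.4954

p(0.5) = -0.008469, p(0.6) = -0.189188
z_2 = 0.600000 − (-0.189188)·(0.600000 − 0.500000) / (-0.189188 − (-0.008469)) = 0.600000 − (-0.018919)/(-0.180719) = 0.495314
p(0.495314) = 0.000144
z_3 = 0.495314 − 0.000144·(0.495314 − 0.600000) / (0.000144 − (-0.189188)) = 0.495314 − (-0.000015)/(0.189333) = 0.495393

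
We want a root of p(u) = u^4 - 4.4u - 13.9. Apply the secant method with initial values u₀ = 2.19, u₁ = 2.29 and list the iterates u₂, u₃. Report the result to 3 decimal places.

p(2.19) = -0.53342, p(2.29) = 3.52458
u₂ = 2.29000 − 3.52458·(2.29000 − 2.19000) / (3.52458 − (-0.53342)) = 2.29000 − (0.35246)/(4.05801) = 2.20314
p(2.20314) = -0.03400
u₃ = 2.20314 − (-0.03400)·(2.20314 − 2.29000) / (-0.03400 − 3.52458) = 2.20314 − (0.00295)/(-3.55858) = 2.20397

2.203, 2.204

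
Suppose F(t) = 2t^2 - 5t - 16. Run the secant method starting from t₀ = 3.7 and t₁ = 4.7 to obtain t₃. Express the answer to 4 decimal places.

4.3402

F(3.7) = -7.120000, F(4.7) = 4.680000
t₂ = 4.700000 − 4.680000·(4.700000 − 3.700000) / (4.680000 − (-7.120000)) = 4.700000 − (4.680000)/(11.800000) = 4.303390
F(4.303390) = -0.478621
t₃ = 4.303390 − (-0.478621)·(4.303390 − 4.700000) / (-0.478621 − 4.680000) = 4.303390 − (0.189826)/(-5.158621) = 4.340188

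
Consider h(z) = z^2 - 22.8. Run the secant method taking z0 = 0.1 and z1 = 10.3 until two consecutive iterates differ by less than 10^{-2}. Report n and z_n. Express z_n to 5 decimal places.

n = 7, z_n = 4.77495

h(0.1) = -22.7900000, h(10.3) = 83.2900000
z2 = 10.3000000 − 83.2900000·(10.2000000)/(106.0800000) = 2.2913462;  |Δ| = 8.0086538
h(2.2913462) = -17.5497328
z3 = 2.2913462 − (-17.5497328)·(-8.0086538)/(-100.8397328) = 3.6851394;  |Δ| = 1.3937932
h(3.6851394) = -9.2197479
z4 = 3.6851394 − (-9.2197479)·(1.3937932)/(8.3299850) = 5.2278099;  |Δ| = 1.5426705
h(5.2278099) = 4.5299959
z5 = 5.2278099 − 4.5299959·(1.5426705)/(13.7497438) = 4.7195610;  |Δ| = 0.5082488
h(4.7195610) = -0.5257436
z6 = 4.7195610 − (-0.5257436)·(-0.5082488)/(-5.0557395) = 4.7724136;  |Δ| = 0.0528525
h(4.7724136) = -0.0240688
z7 = 4.7724136 − (-0.0240688)·(0.0528525)/(0.5016748) = 4.7749493;  |Δ| = 0.0025357
|z7 − z6| = 0.0025357 < 10^{-2}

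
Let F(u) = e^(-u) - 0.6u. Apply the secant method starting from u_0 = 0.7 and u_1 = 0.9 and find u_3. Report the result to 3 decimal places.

F(0.7) = 0.07659, F(0.9) = -0.13343
u_2 = 0.90000 − (-0.13343)·(0.90000 − 0.70000) / (-0.13343 − 0.07659) = 0.90000 − (-0.02669)/(-0.21002) = 0.77293
F(0.77293) = -0.00210
u_3 = 0.77293 − (-0.00210)·(0.77293 − 0.90000) / (-0.00210 − (-0.13343)) = 0.77293 − (0.00027)/(0.13133) = 0.77090

0.771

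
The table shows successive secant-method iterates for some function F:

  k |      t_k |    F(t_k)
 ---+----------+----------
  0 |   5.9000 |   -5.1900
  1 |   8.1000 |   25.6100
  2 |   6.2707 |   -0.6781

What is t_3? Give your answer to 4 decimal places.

6.3179

t_3 = 6.2707 − (-0.6781)·(6.2707 − 8.1000) / (-0.6781 − 25.6100)
   = 6.2707 − (1.240448)/(-26.288100) = 6.317887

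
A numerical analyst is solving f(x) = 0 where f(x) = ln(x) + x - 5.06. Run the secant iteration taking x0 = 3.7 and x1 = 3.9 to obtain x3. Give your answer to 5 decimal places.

3.74072

f(3.7) = -0.0516672, f(3.9) = 0.2009766
x2 = 3.9000000 − 0.2009766·(3.9000000 − 3.7000000) / (0.2009766 − (-0.0516672)) = 3.9000000 − (0.0401953)/(0.2526437) = 3.7409012
f(3.7409012) = 0.0002278
x3 = 3.7409012 − 0.0002278·(3.7409012 − 3.9000000) / (0.0002278 − 0.2009766) = 3.7409012 − (-0.0000362)/(-0.2007488) = 3.7407207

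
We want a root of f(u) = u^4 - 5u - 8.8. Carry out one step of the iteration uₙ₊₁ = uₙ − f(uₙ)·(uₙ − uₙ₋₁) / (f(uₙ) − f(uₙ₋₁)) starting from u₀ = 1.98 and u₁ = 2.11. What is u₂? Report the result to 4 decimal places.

f(1.98) = -3.330464, f(2.11) = 0.471194
u₂ = 2.110000 − 0.471194·(2.110000 − 1.980000) / (0.471194 − (-3.330464)) = 2.110000 − (0.061255)/(3.801658) = 2.093887

2.0939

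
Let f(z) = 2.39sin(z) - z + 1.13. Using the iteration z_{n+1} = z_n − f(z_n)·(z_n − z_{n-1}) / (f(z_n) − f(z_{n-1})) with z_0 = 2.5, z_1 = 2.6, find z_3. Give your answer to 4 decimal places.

f(2.5) = 0.060348, f(2.6) = -0.237952
z_2 = 2.600000 − (-0.237952)·(2.600000 − 2.500000) / (-0.237952 − 0.060348) = 2.600000 − (-0.023795)/(-0.298300) = 2.520231
f(2.520231) = 0.001091
z_3 = 2.520231 − 0.001091·(2.520231 − 2.600000) / (0.001091 − (-0.237952)) = 2.520231 − (-0.000087)/(0.239043) = 2.520595

2.5206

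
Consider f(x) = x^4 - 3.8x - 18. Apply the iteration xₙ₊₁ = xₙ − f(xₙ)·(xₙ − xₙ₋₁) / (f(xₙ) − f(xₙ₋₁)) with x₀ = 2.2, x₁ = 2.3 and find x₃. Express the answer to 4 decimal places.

2.2717

f(2.2) = -2.934400, f(2.3) = 1.244100
x₂ = 2.300000 − 1.244100·(2.300000 − 2.200000) / (1.244100 − (-2.934400)) = 2.300000 − (0.124410)/(4.178500) = 2.270226
f(2.270226) = -0.063898
x₃ = 2.270226 − (-0.063898)·(2.270226 − 2.300000) / (-0.063898 − 1.244100) = 2.270226 − (0.001902)/(-1.307998) = 2.271681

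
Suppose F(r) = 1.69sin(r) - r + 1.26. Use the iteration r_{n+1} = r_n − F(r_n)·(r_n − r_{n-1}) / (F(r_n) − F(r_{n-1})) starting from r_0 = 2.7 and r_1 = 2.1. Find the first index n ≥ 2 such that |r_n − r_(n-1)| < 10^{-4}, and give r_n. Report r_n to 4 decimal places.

n = 5, r_n = 2.4007

F(2.7) = -0.717728, F(2.1) = 0.618824
r_2 = 2.100000 − 0.618824·(-0.600000)/(1.336552) = 2.377800;  |Δ| = 0.277800
F(2.377800) = 0.051114
r_3 = 2.377800 − 0.051114·(0.277800)/(-0.567709) = 2.402812;  |Δ| = 0.025012
F(2.402812) = -0.004789
r_4 = 2.402812 − (-0.004789)·(0.025012)/(-0.055903) = 2.400670;  |Δ| = 0.002142
F(2.400670) = 0.000028
r_5 = 2.400670 − 0.000028·(-0.002142)/(0.004817) = 2.400682;  |Δ| = 0.000013
|r_5 − r_4| = 0.000013 < 10^{-4}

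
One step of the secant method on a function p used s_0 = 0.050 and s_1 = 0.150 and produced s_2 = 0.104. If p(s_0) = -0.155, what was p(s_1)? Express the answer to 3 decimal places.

The secant line through (0.050, -0.155) and (0.150, p(s_1)) crosses zero at s_2 = 0.104.
So (0.050, -0.155), (0.150, p(s_1)), (0.104, 0) are collinear:
p(s_1) = -0.155 · (0.150 − 0.104) / (0.050 − 0.104) = -0.155 · (0.04600)/(-0.05400) = 0.13204

0.132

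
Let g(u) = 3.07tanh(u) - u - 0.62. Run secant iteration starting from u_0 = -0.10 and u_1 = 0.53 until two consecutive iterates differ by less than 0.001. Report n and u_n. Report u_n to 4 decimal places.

n = 5, u_n = 0.3143

g(-0.10) = -0.825981, g(0.53) = 0.340120
u_2 = 0.530000 − 0.340120·(0.630000)/(1.166101) = 0.346246;  |Δ| = 0.183754
g(0.346246) = 0.056193
u_3 = 0.346246 − 0.056193·(-0.183754)/(-0.283927) = 0.309878;  |Δ| = 0.036368
g(0.309878) = -0.007876
u_4 = 0.309878 − (-0.007876)·(-0.036368)/(-0.064070) = 0.314349;  |Δ| = 0.004471
g(0.314349) = 0.000123
u_5 = 0.314349 − 0.000123·(0.004471)/(0.008000) = 0.314280;  |Δ| = 0.000069
|u_5 − u_4| = 0.000069 < 0.001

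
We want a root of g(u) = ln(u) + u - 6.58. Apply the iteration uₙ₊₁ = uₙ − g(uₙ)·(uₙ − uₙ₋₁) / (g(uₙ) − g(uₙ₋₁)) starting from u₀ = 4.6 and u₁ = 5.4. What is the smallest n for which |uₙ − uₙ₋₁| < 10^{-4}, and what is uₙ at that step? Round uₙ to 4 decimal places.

n = 4, uₙ = 4.9755

g(4.6) = -0.453944, g(5.4) = 0.506399
u₂ = 5.400000 − 0.506399·(0.800000)/(0.960343) = 4.978151;  |Δ| = 0.421849
g(4.978151) = 0.003210
u₃ = 4.978151 − 0.003210·(-0.421849)/(-0.503189) = 4.975460;  |Δ| = 0.002691
g(4.975460) = -0.000022
u₄ = 4.975460 − (-0.000022)·(-0.002691)/(-0.003232) = 4.975478;  |Δ| = 0.000018
|u₄ − u₃| = 0.000018 < 10^{-4}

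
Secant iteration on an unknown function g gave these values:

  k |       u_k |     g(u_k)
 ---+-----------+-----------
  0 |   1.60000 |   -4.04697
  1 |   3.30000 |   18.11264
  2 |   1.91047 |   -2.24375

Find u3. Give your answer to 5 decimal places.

2.06363

u3 = 1.91047 − (-2.24375)·(1.91047 − 3.30000) / (-2.24375 − 18.11264)
   = 1.91047 − (3.1177579)/(-20.3563900) = 2.0636287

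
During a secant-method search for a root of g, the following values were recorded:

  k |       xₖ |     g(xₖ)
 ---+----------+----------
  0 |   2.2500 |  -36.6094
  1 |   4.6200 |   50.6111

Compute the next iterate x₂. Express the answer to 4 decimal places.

x₂ = 4.6200 − 50.6111·(4.6200 − 2.2500) / (50.6111 − (-36.6094))
   = 4.6200 − (119.948307)/(87.220500) = 3.244769

3.2448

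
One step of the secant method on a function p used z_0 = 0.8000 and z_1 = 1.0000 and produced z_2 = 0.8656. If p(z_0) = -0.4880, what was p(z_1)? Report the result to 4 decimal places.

The secant line through (0.8000, -0.4880) and (1.0000, p(z_1)) crosses zero at z_2 = 0.8656.
So (0.8000, -0.4880), (1.0000, p(z_1)), (0.8656, 0) are collinear:
p(z_1) = -0.4880 · (1.0000 − 0.8656) / (0.8000 − 0.8656) = -0.4880 · (0.134400)/(-0.065600) = 0.999805

0.9998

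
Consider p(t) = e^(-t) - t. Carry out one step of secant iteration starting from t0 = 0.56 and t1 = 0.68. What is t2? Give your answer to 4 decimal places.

0.5673

p(0.56) = 0.011209, p(0.68) = -0.173383
t2 = 0.680000 − (-0.173383)·(0.680000 − 0.560000) / (-0.173383 − 0.011209) = 0.680000 − (-0.020806)/(-0.184592) = 0.567287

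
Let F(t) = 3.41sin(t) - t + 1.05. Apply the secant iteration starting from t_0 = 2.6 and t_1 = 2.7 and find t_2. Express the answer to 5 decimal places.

F(2.6) = 0.2078597, F(2.7) = -0.1926346
t_2 = 2.7000000 − (-0.1926346)·(2.7000000 − 2.6000000) / (-0.1926346 − 0.2078597) = 2.7000000 − (-0.0192635)/(-0.4004943) = 2.6519008

2.65190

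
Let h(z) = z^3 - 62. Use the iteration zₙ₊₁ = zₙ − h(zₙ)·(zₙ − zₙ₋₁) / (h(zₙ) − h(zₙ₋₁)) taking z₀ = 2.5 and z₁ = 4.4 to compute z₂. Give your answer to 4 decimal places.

h(2.5) = -46.375000, h(4.4) = 23.184000
z₂ = 4.400000 − 23.184000·(4.400000 − 2.500000) / (23.184000 − (-46.375000)) = 4.400000 − (44.049600)/(69.559000) = 3.766730

3.7667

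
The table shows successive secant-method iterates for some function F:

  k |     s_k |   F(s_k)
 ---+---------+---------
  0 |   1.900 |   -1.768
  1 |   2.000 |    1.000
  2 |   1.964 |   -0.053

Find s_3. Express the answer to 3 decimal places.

1.966

s_3 = 1.964 − (-0.053)·(1.964 − 2.000) / (-0.053 − 1.000)
   = 1.964 − (0.00191)/(-1.05300) = 1.96581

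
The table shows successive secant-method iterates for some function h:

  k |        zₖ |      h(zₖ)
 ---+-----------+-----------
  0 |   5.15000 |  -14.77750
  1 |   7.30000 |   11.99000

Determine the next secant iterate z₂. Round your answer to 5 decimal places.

6.33695

z₂ = 7.30000 − 11.99000·(7.30000 − 5.15000) / (11.99000 − (-14.77750))
   = 7.30000 − (25.7785000)/(26.7675000) = 6.3369478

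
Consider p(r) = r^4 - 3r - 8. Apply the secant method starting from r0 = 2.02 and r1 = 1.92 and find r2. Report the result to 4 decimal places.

1.9262

p(2.02) = 2.589664, p(1.92) = -0.170455
r2 = 1.920000 − (-0.170455)·(1.920000 − 2.020000) / (-0.170455 − 2.589664) = 1.920000 − (0.017046)/(-2.760119) = 1.926176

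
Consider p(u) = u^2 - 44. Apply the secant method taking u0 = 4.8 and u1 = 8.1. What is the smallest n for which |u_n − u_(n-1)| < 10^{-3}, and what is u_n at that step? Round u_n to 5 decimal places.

p(4.8) = -20.9600000, p(8.1) = 21.6100000
u2 = 8.1000000 − 21.6100000·(3.3000000)/(42.5700000) = 6.4248062;  |Δ| = 1.6751938
p(6.4248062) = -2.7218653
u3 = 6.4248062 − (-2.7218653)·(-1.6751938)/(-24.3318653) = 6.6122005;  |Δ| = 0.1873943
p(6.6122005) = -0.2788051
u4 = 6.6122005 − (-0.2788051)·(0.1873943)/(2.4430602) = 6.6335861;  |Δ| = 0.0213857
p(6.6335861) = 0.0044649
u5 = 6.6335861 − 0.0044649·(0.0213857)/(0.2832700) = 6.6332490;  |Δ| = 0.0003371
|u5 − u4| = 0.0003371 < 10^{-3}

n = 5, u_n = 6.63325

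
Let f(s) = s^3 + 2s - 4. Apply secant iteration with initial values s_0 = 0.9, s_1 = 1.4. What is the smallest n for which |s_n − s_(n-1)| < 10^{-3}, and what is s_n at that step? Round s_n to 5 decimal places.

n = 5, s_n = 1.17951

f(0.9) = -1.4710000, f(1.4) = 1.5440000
s_2 = 1.4000000 − 1.5440000·(0.5000000)/(3.0150000) = 1.1439469;  |Δ| = 0.2560531
f(1.1439469) = -0.2151205
s_3 = 1.1439469 − (-0.2151205)·(-0.2560531)/(-1.7591205) = 1.1752593;  |Δ| = 0.0313124
f(1.1752593) = -0.0261727
s_4 = 1.1752593 − (-0.0261727)·(0.0313124)/(0.1889478) = 1.1795966;  |Δ| = 0.0043373
f(1.1795966) = 0.0005410
s_5 = 1.1795966 − 0.0005410·(0.0043373)/(0.0267137) = 1.1795088;  |Δ| = 0.0000878
|s_5 − s_4| = 0.0000878 < 10^{-3}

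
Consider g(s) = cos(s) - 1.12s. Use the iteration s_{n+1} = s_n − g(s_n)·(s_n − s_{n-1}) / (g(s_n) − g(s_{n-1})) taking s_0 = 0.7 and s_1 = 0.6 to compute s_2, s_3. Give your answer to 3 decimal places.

g(0.7) = -0.01916, g(0.6) = 0.15334
s_2 = 0.60000 − 0.15334·(0.60000 − 0.70000) / (0.15334 − (-0.01916)) = 0.60000 − (-0.01533)/(0.17249) = 0.68889
g(0.68889) = 0.00039
s_3 = 0.68889 − 0.00039·(0.68889 − 0.60000) / (0.00039 − 0.15334) = 0.68889 − (0.00003)/(-0.15295) = 0.68912

0.689, 0.689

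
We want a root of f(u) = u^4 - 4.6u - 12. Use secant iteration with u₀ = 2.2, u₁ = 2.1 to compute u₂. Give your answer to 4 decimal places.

2.1629

f(2.2) = 1.305600, f(2.1) = -2.211900
u₂ = 2.100000 − (-2.211900)·(2.100000 − 2.200000) / (-2.211900 − 1.305600) = 2.100000 − (0.221190)/(-3.517500) = 2.162883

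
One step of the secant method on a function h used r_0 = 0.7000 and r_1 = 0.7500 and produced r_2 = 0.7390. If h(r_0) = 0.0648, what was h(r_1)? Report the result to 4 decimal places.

The secant line through (0.7000, 0.0648) and (0.7500, h(r_1)) crosses zero at r_2 = 0.7390.
So (0.7000, 0.0648), (0.7500, h(r_1)), (0.7390, 0) are collinear:
h(r_1) = 0.0648 · (0.7500 − 0.7390) / (0.7000 − 0.7390) = 0.0648 · (0.011000)/(-0.039000) = -0.018277

-0.0183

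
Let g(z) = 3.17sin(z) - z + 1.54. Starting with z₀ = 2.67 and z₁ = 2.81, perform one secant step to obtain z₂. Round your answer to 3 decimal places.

g(2.67) = 0.31015, g(2.81) = -0.23801
z₂ = 2.81000 − (-0.23801)·(2.81000 − 2.67000) / (-0.23801 − 0.31015) = 2.81000 − (-0.03332)/(-0.54816) = 2.74921

2.749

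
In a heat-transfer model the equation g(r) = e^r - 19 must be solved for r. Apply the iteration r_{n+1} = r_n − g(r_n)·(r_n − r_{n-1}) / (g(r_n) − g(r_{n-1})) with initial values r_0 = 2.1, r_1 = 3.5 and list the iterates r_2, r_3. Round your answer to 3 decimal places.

g(2.1) = -10.83383, g(3.5) = 14.11545
r_2 = 3.50000 − 14.11545·(3.50000 − 2.10000) / (14.11545 − (-10.83383)) = 3.50000 − (19.76163)/(24.94928) = 2.70793
g(2.70793) = -4.00184
r_3 = 2.70793 − (-4.00184)·(2.70793 − 3.50000) / (-4.00184 − 14.11545) = 2.70793 − (3.16974)/(-18.11729) = 2.88288

2.708, 2.883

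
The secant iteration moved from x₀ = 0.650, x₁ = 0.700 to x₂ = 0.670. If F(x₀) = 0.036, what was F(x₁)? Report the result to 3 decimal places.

The secant line through (0.650, 0.036) and (0.700, F(x₁)) crosses zero at x₂ = 0.670.
So (0.650, 0.036), (0.700, F(x₁)), (0.670, 0) are collinear:
F(x₁) = 0.036 · (0.700 − 0.670) / (0.650 − 0.670) = 0.036 · (0.03000)/(-0.02000) = -0.05400

-0.054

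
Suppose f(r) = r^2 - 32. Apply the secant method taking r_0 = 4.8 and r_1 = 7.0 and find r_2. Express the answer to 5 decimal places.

5.55932

f(4.8) = -8.9600000, f(7.0) = 17.0000000
r_2 = 7.0000000 − 17.0000000·(7.0000000 − 4.8000000) / (17.0000000 − (-8.9600000)) = 7.0000000 − (37.4000000)/(25.9600000) = 5.5593220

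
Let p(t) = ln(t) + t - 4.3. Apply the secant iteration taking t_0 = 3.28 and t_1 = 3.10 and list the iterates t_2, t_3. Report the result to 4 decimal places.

p(3.28) = 0.167843, p(3.10) = -0.068598
t_2 = 3.100000 − (-0.068598)·(3.100000 − 3.280000) / (-0.068598 − 0.167843) = 3.100000 − (0.012348)/(-0.236441) = 3.152223
p(3.152223) = 0.000331
t_3 = 3.152223 − 0.000331·(3.152223 − 3.100000) / (0.000331 − (-0.068598)) = 3.152223 − (0.000017)/(0.068929) = 3.151972

3.1522, 3.1520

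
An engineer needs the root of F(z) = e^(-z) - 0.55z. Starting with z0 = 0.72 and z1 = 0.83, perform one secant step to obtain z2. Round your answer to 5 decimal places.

0.80977

F(0.72) = 0.0907523, F(0.83) = -0.0204507
z2 = 0.8300000 − (-0.0204507)·(0.8300000 − 0.7200000) / (-0.0204507 − 0.0907523) = 0.8300000 − (-0.0022496)/(-0.1112030) = 0.8097705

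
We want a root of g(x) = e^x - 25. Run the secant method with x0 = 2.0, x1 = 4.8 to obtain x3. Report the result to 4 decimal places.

2.7249

g(2.0) = -17.610944, g(4.8) = 96.510418
x2 = 4.800000 − 96.510418·(4.800000 − 2.000000) / (96.510418 − (-17.610944)) = 4.800000 − (270.229169)/(114.121361) = 2.432090
g(2.432090) = -13.617359
x3 = 2.432090 − (-13.617359)·(2.432090 − 4.800000) / (-13.617359 − 96.510418) = 2.432090 − (32.244686)/(-110.127776) = 2.724883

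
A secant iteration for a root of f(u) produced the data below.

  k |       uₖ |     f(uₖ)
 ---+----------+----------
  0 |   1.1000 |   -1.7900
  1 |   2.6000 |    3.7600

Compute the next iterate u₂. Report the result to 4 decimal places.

u₂ = 2.6000 − 3.7600·(2.6000 − 1.1000) / (3.7600 − (-1.7900))
   = 2.6000 − (5.640000)/(5.550000) = 1.583784

1.5838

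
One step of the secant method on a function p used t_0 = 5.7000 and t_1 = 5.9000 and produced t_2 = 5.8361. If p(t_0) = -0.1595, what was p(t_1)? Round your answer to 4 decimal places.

0.0749

The secant line through (5.7000, -0.1595) and (5.9000, p(t_1)) crosses zero at t_2 = 5.8361.
So (5.7000, -0.1595), (5.9000, p(t_1)), (5.8361, 0) are collinear:
p(t_1) = -0.1595 · (5.9000 − 5.8361) / (5.7000 − 5.8361) = -0.1595 · (0.063900)/(-0.136100) = 0.074886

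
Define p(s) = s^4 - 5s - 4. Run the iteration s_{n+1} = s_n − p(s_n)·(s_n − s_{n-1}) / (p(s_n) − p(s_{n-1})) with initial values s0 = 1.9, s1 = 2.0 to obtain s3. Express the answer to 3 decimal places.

1.920

p(1.9) = -0.46790, p(2.0) = 2.00000
s2 = 2.00000 − 2.00000·(2.00000 − 1.90000) / (2.00000 − (-0.46790)) = 2.00000 − (0.20000)/(2.46790) = 1.91896
p(1.91896) = -0.03469
s3 = 1.91896 − (-0.03469)·(1.91896 − 2.00000) / (-0.03469 − 2.00000) = 1.91896 − (0.00281)/(-2.03469) = 1.92034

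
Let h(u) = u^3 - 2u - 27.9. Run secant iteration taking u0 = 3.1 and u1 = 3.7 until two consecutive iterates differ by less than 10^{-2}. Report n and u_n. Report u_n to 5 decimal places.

n = 4, u_n = 3.25244

h(3.1) = -4.3090000, h(3.7) = 15.3530000
u2 = 3.7000000 − 15.3530000·(0.6000000)/(19.6620000) = 3.2314922;  |Δ| = 0.4685078
h(3.2314922) = -0.6179914
u3 = 3.2314922 − (-0.6179914)·(-0.4685078)/(-15.9709914) = 3.2496209;  |Δ| = 0.0181287
h(3.2496209) = -0.0831267
u4 = 3.2496209 − (-0.0831267)·(0.0181287)/(0.5348646) = 3.2524384;  |Δ| = 0.0028175
|u4 − u3| = 0.0028175 < 10^{-2}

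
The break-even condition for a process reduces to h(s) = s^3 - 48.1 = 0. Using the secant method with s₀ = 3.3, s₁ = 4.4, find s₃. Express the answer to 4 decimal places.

h(3.3) = -12.163000, h(4.4) = 37.084000
s₂ = 4.400000 − 37.084000·(4.400000 − 3.300000) / (37.084000 − (-12.163000)) = 4.400000 − (40.792400)/(49.247000) = 3.571677
h(3.571677) = -2.536540
s₃ = 3.571677 − (-2.536540)·(3.571677 − 4.400000) / (-2.536540 − 37.084000) = 3.571677 − (2.101073)/(-39.620540) = 3.624707

3.6247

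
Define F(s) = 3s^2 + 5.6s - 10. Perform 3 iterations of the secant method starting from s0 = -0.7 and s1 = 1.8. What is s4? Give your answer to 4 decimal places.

1.1247

F(-0.7) = -12.450000, F(1.8) = 9.800000
s2 = 1.800000 − 9.800000·(1.800000 − (-0.700000)) / (9.800000 − (-12.450000)) = 1.800000 − (24.500000)/(22.250000) = 0.698876
F(0.698876) = -4.621007
s3 = 0.698876 − (-4.621007)·(0.698876 − 1.800000) / (-4.621007 − 9.800000) = 0.698876 − (5.088300)/(-14.421007) = 1.051716
F(1.051716) = -0.792072
s4 = 1.051716 − (-0.792072)·(1.051716 − 0.698876) / (-0.792072 − (-4.621007)) = 1.051716 − (-0.279474)/(3.828935) = 1.124706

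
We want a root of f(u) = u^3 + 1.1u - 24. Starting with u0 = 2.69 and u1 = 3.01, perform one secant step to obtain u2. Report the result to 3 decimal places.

f(2.69) = -1.57589, f(3.01) = 6.58190
u2 = 3.01000 − 6.58190·(3.01000 − 2.69000) / (6.58190 − (-1.57589)) = 3.01000 − (2.10621)/(8.15779) = 2.75182

2.752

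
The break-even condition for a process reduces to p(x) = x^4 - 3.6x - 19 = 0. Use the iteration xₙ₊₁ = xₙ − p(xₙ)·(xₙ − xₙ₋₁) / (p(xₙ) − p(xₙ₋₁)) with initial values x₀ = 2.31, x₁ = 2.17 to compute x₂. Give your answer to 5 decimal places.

2.28203

p(2.31) = 1.1579632, p(2.17) = -4.6382608
x₂ = 2.1700000 − (-4.6382608)·(2.1700000 − 2.3100000) / (-4.6382608 − 1.1579632) = 2.1700000 − (0.6493565)/(-5.7962240) = 2.2820310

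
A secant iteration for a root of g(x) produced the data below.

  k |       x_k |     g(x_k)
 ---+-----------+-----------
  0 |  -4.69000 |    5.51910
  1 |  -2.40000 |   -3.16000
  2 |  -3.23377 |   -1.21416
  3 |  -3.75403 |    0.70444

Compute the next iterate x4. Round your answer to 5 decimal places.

x4 = -3.75403 − 0.70444·(-3.75403 − (-3.23377)) / (0.70444 − (-1.21416))
   = -3.75403 − (-0.3664920)/(1.9186000) = -3.5630095

-3.56301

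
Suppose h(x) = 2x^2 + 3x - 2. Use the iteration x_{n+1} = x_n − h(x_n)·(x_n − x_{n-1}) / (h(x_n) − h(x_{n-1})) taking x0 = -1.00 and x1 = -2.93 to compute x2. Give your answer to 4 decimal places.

h(-1.00) = -3.000000, h(-2.93) = 6.379800
x2 = -2.930000 − 6.379800·(-2.930000 − (-1.000000)) / (6.379800 − (-3.000000)) = -2.930000 − (-12.313014)/(9.379800) = -1.617284

-1.6173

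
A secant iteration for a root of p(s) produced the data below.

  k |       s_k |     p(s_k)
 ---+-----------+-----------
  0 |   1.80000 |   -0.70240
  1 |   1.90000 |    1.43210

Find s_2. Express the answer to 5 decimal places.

1.83291

s_2 = 1.90000 − 1.43210·(1.90000 − 1.80000) / (1.43210 − (-0.70240))
   = 1.90000 − (0.1432100)/(2.1345000) = 1.8329070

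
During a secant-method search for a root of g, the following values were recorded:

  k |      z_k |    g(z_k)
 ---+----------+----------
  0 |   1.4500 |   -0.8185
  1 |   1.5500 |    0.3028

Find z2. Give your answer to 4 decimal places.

z2 = 1.5500 − 0.3028·(1.5500 − 1.4500) / (0.3028 − (-0.8185))
   = 1.5500 − (0.030280)/(1.121300) = 1.522996

1.5230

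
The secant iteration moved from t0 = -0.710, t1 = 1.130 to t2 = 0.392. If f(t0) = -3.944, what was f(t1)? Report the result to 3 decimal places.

The secant line through (-0.710, -3.944) and (1.130, f(t1)) crosses zero at t2 = 0.392.
So (-0.710, -3.944), (1.130, f(t1)), (0.392, 0) are collinear:
f(t1) = -3.944 · (1.130 − 0.392) / (-0.710 − 0.392) = -3.944 · (0.73800)/(-1.10200) = 2.64126

2.641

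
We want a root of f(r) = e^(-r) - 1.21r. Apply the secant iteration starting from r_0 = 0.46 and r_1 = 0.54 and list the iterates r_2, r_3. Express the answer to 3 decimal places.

0.501, 0.501

f(0.46) = 0.07468, f(0.54) = -0.07065
r_2 = 0.54000 − (-0.07065)·(0.54000 − 0.46000) / (-0.07065 − 0.07468) = 0.54000 − (-0.00565)/(-0.14534) = 0.50111
f(0.50111) = -0.00048
r_3 = 0.50111 − (-0.00048)·(0.50111 − 0.54000) / (-0.00048 − (-0.07065)) = 0.50111 − (0.00002)/(0.07017) = 0.50084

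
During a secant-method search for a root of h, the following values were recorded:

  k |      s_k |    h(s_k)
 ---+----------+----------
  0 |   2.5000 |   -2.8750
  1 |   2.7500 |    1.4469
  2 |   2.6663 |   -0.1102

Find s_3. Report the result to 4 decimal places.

2.6722

s_3 = 2.6663 − (-0.1102)·(2.6663 − 2.7500) / (-0.1102 − 1.4469)
   = 2.6663 − (0.009224)/(-1.557100) = 2.672224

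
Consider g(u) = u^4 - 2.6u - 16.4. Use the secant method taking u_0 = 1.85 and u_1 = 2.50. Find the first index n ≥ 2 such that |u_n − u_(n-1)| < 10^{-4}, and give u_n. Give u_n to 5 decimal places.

n = 6, u_n = 2.16655

g(1.85) = -9.4964937, g(2.50) = 16.1625000
u_2 = 2.5000000 − 16.1625000·(0.6500000)/(25.6589938) = 2.0905675;  |Δ| = 0.4094325
g(2.0905675) = -2.7344446
u_3 = 2.0905675 − (-2.7344446)·(-0.4094325)/(-18.8969446) = 2.1498136;  |Δ| = 0.0592461
g(2.1498136) = -0.6294166
u_4 = 2.1498136 − (-0.6294166)·(0.0592461)/(2.1050280) = 2.1675286;  |Δ| = 0.0177150
g(2.1675286) = 0.0373232
u_5 = 2.1675286 − 0.0373232·(0.0177150)/(0.6667397) = 2.1665369;  |Δ| = 0.0009917
g(2.1665369) = -0.0004648
u_6 = 2.1665369 − (-0.0004648)·(-0.0009917)/(-0.0377880) = 2.1665491;  |Δ| = 0.0000122
|u_6 − u_5| = 0.0000122 < 10^{-4}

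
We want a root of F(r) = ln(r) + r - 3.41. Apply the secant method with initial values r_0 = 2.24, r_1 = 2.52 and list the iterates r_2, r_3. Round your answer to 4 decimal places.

2.4959, 2.4955

F(2.24) = -0.363524, F(2.52) = 0.034259
r_2 = 2.520000 − 0.034259·(2.520000 − 2.240000) / (0.034259 − (-0.363524)) = 2.520000 − (0.009592)/(0.397783) = 2.495885
F(2.495885) = 0.000529
r_3 = 2.495885 − 0.000529·(2.495885 − 2.520000) / (0.000529 − 0.034259) = 2.495885 − (-0.000013)/(-0.033730) = 2.495507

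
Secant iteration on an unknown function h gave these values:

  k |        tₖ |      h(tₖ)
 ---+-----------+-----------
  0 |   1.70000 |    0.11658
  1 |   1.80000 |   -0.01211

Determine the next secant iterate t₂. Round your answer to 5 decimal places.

1.79059

t₂ = 1.80000 − (-0.01211)·(1.80000 − 1.70000) / (-0.01211 − 0.11658)
   = 1.80000 − (-0.0012110)/(-0.1286900) = 1.7905898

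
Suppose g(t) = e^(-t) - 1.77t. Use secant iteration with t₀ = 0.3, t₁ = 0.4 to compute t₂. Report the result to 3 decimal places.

0.385

g(0.3) = 0.20982, g(0.4) = -0.03768
t₂ = 0.40000 − (-0.03768)·(0.40000 − 0.30000) / (-0.03768 − 0.20982) = 0.40000 − (-0.00377)/(-0.24750) = 0.38478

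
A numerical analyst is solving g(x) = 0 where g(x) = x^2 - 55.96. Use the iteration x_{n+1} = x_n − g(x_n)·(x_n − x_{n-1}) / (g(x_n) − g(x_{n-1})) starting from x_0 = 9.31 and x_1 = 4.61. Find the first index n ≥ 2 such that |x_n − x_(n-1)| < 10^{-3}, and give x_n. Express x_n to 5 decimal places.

g(9.31) = 30.7161000, g(4.61) = -34.7079000
x_2 = 4.6100000 − (-34.7079000)·(-4.7000000)/(-65.4240000) = 7.1033836;  |Δ| = 2.4933836
g(7.1033836) = -5.5019411
x_3 = 7.1033836 − (-5.5019411)·(2.4933836)/(29.2059589) = 7.5730977;  |Δ| = 0.4697141
g(7.5730977) = 1.3918087
x_4 = 7.5730977 − 1.3918087·(0.4697141)/(6.8937498) = 7.4782651;  |Δ| = 0.0948326
g(7.4782651) = -0.0355510
x_5 = 7.4782651 − (-0.0355510)·(-0.0948326)/(-1.4273597) = 7.4806271;  |Δ| = 0.0023620
g(7.4806271) = -0.0002184
x_6 = 7.4806271 − (-0.0002184)·(0.0023620)/(0.0353326) = 7.4806417;  |Δ| = 0.0000146
|x_6 − x_5| = 0.0000146 < 10^{-3}

n = 6, x_n = 7.48064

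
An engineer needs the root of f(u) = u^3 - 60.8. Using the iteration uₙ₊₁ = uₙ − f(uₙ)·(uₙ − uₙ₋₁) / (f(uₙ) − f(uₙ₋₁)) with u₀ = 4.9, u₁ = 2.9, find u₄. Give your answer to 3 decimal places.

f(4.9) = 56.84900, f(2.9) = -36.41100
u₂ = 2.90000 − (-36.41100)·(2.90000 − 4.90000) / (-36.41100 − 56.84900) = 2.90000 − (72.82200)/(-93.26000) = 3.68085
f(3.68085) = -10.92946
u₃ = 3.68085 − (-10.92946)·(3.68085 − 2.90000) / (-10.92946 − (-36.41100)) = 3.68085 − (-8.53426)/(25.48154) = 4.01577
f(4.01577) = 3.95987
u₄ = 4.01577 − 3.95987·(4.01577 − 3.68085) / (3.95987 − (-10.92946)) = 4.01577 − (1.32624)/(14.88933) = 3.92670

3.927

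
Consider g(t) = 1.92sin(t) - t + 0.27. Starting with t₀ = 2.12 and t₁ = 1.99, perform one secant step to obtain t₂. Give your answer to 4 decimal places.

2.0078

g(2.12) = -0.212354, g(1.99) = 0.033754
t₂ = 1.990000 − 0.033754·(1.990000 − 2.120000) / (0.033754 − (-0.212354)) = 1.990000 − (-0.004388)/(0.246108) = 2.007829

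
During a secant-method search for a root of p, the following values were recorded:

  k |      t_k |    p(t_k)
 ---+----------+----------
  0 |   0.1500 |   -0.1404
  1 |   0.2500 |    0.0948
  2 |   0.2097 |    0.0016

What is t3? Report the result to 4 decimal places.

t3 = 0.2097 − 0.0016·(0.2097 − 0.2500) / (0.0016 − 0.0948)
   = 0.2097 − (-0.000064)/(-0.093200) = 0.209008

0.2090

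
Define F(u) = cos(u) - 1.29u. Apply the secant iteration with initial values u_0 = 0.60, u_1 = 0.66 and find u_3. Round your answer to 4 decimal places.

0.6275

F(0.60) = 0.051336, F(0.66) = -0.061408
u_2 = 0.660000 − (-0.061408)·(0.660000 − 0.600000) / (-0.061408 − 0.051336) = 0.660000 − (-0.003684)/(-0.112743) = 0.627320
F(0.627320) = 0.000361
u_3 = 0.627320 − 0.000361·(0.627320 − 0.660000) / (0.000361 − (-0.061408)) = 0.627320 − (-0.000012)/(0.061769) = 0.627511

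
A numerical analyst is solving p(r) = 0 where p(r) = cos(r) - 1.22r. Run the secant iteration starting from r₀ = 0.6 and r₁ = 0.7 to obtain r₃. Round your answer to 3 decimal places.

0.652

p(0.6) = 0.09334, p(0.7) = -0.08916
r₂ = 0.70000 − (-0.08916)·(0.70000 − 0.60000) / (-0.08916 − 0.09334) = 0.70000 − (-0.00892)/(-0.18249) = 0.65114
p(0.65114) = 0.00099
r₃ = 0.65114 − 0.00099·(0.65114 − 0.70000) / (0.00099 − (-0.08916)) = 0.65114 − (-0.00005)/(0.09015) = 0.65168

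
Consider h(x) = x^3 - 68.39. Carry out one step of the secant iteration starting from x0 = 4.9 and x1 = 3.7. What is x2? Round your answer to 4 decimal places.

h(4.9) = 49.259000, h(3.7) = -17.737000
x2 = 3.700000 − (-17.737000)·(3.700000 − 4.900000) / (-17.737000 − 49.259000) = 3.700000 − (21.284400)/(-66.996000) = 4.017697

4.0177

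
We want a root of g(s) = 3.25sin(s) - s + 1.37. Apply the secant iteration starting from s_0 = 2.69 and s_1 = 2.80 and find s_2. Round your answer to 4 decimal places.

g(2.69) = 0.098297, g(2.80) = -0.341289
s_2 = 2.800000 − (-0.341289)·(2.800000 − 2.690000) / (-0.341289 − 0.098297) = 2.800000 − (-0.037542)/(-0.439586) = 2.714597

2.7146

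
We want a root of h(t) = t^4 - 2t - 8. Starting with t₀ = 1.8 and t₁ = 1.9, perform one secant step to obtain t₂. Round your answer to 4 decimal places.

h(1.8) = -1.102400, h(1.9) = 1.232100
t₂ = 1.900000 − 1.232100·(1.900000 − 1.800000) / (1.232100 − (-1.102400)) = 1.900000 − (0.123210)/(2.334500) = 1.847222

1.8472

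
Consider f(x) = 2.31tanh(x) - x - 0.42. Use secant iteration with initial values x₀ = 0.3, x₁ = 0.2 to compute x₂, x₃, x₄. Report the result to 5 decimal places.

f(0.3) = -0.0470679, f(0.2) = -0.1640630
x₂ = 0.2000000 − (-0.1640630)·(0.2000000 − 0.3000000) / (-0.1640630 − (-0.0470679)) = 0.2000000 − (0.0164063)/(-0.1169951) = 0.3402306
f(0.3402306) = -0.0032823
x₃ = 0.3402306 − (-0.0032823)·(0.3402306 − 0.2000000) / (-0.0032823 − (-0.1640630)) = 0.3402306 − (-0.0004603)/(0.1607807) = 0.3430934
f(0.3430934) = -0.0002477
x₄ = 0.3430934 − (-0.0002477)·(0.3430934 − 0.3402306) / (-0.0002477 − (-0.0032823)) = 0.3430934 − (-0.0000007)/(0.0030346) = 0.3433270

0.34023, 0.34309, 0.34333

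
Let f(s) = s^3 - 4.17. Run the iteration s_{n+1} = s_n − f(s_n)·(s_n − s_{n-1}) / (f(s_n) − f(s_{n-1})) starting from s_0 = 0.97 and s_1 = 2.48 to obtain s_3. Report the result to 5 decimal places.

f(0.97) = -3.2573270, f(2.48) = 11.0829920
s_2 = 2.4800000 − 11.0829920·(2.4800000 − 0.9700000) / (11.0829920 − (-3.2573270)) = 2.4800000 − (16.7353179)/(14.3403190) = 1.3129884
f(1.3129884) = -1.9064884
s_3 = 1.3129884 − (-1.9064884)·(1.3129884 − 2.4800000) / (-1.9064884 − 11.0829920) = 1.3129884 − (2.2248940)/(-12.9894804) = 1.4842727

1.48427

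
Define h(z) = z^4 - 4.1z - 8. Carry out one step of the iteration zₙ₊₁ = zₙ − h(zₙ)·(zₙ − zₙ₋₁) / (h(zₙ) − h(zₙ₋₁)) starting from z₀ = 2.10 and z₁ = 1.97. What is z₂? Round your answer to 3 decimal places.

h(2.10) = 2.83810, h(1.97) = -1.01562
z₂ = 1.97000 − (-1.01562)·(1.97000 − 2.10000) / (-1.01562 − 2.83810) = 1.97000 − (0.13203)/(-3.85372) = 2.00426

2.004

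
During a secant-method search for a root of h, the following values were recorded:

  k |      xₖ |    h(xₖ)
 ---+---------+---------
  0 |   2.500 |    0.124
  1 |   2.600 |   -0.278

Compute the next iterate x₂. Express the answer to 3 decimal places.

x₂ = 2.600 − (-0.278)·(2.600 − 2.500) / (-0.278 − 0.124)
   = 2.600 − (-0.02780)/(-0.40200) = 2.53085

2.531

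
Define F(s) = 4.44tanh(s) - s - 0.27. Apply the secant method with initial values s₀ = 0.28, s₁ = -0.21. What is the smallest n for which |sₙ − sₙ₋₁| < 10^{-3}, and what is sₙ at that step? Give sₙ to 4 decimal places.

n = 4, sₙ = 0.0787

F(0.28) = 0.661699, F(-0.21) = -0.978931
s₂ = -0.210000 − (-0.978931)·(-0.490000)/(-1.640630) = 0.082373;  |Δ| = 0.292373
F(0.082373) = 0.012539
s₃ = 0.082373 − 0.012539·(0.292373)/(0.991470) = 0.078676;  |Δ| = 0.003698
F(0.078676) = -0.000075
s₄ = 0.078676 − (-0.000075)·(-0.003698)/(-0.012614) = 0.078698;  |Δ| = 0.000022
|s₄ − s₃| = 0.000022 < 10^{-3}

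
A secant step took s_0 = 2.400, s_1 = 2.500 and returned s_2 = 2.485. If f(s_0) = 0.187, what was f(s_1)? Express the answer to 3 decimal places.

-0.033

The secant line through (2.400, 0.187) and (2.500, f(s_1)) crosses zero at s_2 = 2.485.
So (2.400, 0.187), (2.500, f(s_1)), (2.485, 0) are collinear:
f(s_1) = 0.187 · (2.500 − 2.485) / (2.400 − 2.485) = 0.187 · (0.01500)/(-0.08500) = -0.03300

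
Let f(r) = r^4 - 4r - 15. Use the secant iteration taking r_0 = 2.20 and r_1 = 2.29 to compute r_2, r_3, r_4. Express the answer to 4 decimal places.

f(2.20) = -0.374400, f(2.29) = 3.340585
r_2 = 2.290000 − 3.340585·(2.290000 − 2.200000) / (3.340585 − (-0.374400)) = 2.290000 − (0.300653)/(3.714985) = 2.209070
f(2.209070) = -0.021964
r_3 = 2.209070 − (-0.021964)·(2.209070 − 2.290000) / (-0.021964 − 3.340585) = 2.209070 − (0.001778)/(-3.362548) = 2.209599
f(2.209599) = -0.001275
r_4 = 2.209599 − (-0.001275)·(2.209599 − 2.209070) / (-0.001275 − (-0.021964)) = 2.209599 − (-0.000001)/(0.020688) = 2.209631

2.2091, 2.2096, 2.2096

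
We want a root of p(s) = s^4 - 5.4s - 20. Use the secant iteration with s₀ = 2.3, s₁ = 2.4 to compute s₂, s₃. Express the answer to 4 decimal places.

p(2.3) = -4.435900, p(2.4) = 0.217600
s₂ = 2.400000 − 0.217600·(2.400000 − 2.300000) / (0.217600 − (-4.435900)) = 2.400000 − (0.021760)/(4.653500) = 2.395324
p(2.395324) = -0.014962
s₃ = 2.395324 − (-0.014962)·(2.395324 − 2.400000) / (-0.014962 − 0.217600) = 2.395324 − (0.000070)/(-0.232562) = 2.395625

2.3953, 2.3956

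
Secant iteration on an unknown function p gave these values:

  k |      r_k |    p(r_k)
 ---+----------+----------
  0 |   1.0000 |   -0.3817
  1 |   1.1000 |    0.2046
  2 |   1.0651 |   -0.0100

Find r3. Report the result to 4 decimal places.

r3 = 1.0651 − (-0.0100)·(1.0651 − 1.1000) / (-0.0100 − 0.2046)
   = 1.0651 − (0.000349)/(-0.214600) = 1.066726

1.0667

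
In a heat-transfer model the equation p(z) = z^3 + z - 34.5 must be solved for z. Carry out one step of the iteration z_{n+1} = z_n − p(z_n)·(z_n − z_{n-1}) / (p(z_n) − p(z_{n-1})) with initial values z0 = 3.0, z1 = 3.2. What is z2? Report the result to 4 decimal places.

3.1508

p(3.0) = -4.500000, p(3.2) = 1.468000
z2 = 3.200000 − 1.468000·(3.200000 − 3.000000) / (1.468000 − (-4.500000)) = 3.200000 − (0.293600)/(5.968000) = 3.150804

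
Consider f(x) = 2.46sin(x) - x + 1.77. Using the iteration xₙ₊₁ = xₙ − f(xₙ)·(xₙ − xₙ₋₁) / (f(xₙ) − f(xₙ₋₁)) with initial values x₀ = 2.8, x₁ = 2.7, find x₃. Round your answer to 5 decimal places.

f(2.8) = -0.2059292, f(2.7) = 0.1213545
x₂ = 2.7000000 − 0.1213545·(2.7000000 − 2.8000000) / (0.1213545 − (-0.2059292)) = 2.7000000 − (-0.0121355)/(0.3272837) = 2.7370793
f(2.7370793) = 0.0011064
x₃ = 2.7370793 − 0.0011064·(2.7370793 − 2.7000000) / (0.0011064 − 0.1213545) = 2.7370793 − (0.0000410)/(-0.1202481) = 2.7374205

2.73742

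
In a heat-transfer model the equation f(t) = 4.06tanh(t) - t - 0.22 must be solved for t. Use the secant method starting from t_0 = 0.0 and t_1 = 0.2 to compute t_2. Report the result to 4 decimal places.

0.0732

f(0.0) = -0.220000, f(0.2) = 0.381344
t_2 = 0.200000 − 0.381344·(0.200000 − 0.000000) / (0.381344 − (-0.220000)) = 0.200000 − (0.076269)/(0.601344) = 0.073169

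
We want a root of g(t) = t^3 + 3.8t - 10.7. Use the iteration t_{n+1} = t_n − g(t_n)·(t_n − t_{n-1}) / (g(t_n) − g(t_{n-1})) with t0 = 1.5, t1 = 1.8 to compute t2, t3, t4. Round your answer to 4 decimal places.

g(1.5) = -1.625000, g(1.8) = 1.972000
t2 = 1.800000 − 1.972000·(1.800000 − 1.500000) / (1.972000 − (-1.625000)) = 1.800000 − (0.591600)/(3.597000) = 1.635530
g(1.635530) = -0.110016
t3 = 1.635530 − (-0.110016)·(1.635530 − 1.800000) / (-0.110016 − 1.972000) = 1.635530 − (0.018094)/(-2.082016) = 1.644220
g(1.644220) = -0.006877
t4 = 1.644220 − (-0.006877)·(1.644220 − 1.635530) / (-0.006877 − (-0.110016)) = 1.644220 − (-0.000060)/(0.103139) = 1.644800

1.6355, 1.6442, 1.6448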